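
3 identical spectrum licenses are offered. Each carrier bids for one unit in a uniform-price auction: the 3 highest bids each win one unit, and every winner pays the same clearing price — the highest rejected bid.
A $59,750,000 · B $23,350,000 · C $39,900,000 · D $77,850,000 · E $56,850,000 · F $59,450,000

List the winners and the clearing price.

D, A, F; each pays $56,850,000

Bids ranked high→low: 77,850,000 (D), 59,750,000 (A), 59,450,000 (F), 56,850,000 (E), 39,900,000 (C), …
Top 3: D, A, F.
Highest unsuccessful bid: $56,850,000 → clearing price.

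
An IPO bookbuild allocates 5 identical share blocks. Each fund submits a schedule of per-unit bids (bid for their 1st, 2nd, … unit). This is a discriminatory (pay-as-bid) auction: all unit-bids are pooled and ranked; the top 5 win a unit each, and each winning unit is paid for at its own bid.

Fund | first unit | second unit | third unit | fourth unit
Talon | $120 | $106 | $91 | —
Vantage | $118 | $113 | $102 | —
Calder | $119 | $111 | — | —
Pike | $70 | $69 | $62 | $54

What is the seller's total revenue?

Pooled unit-bids ranked (top 5): 120 (Talon-1), 119 (Calder-1), 118 (Vantage-1), 113 (Vantage-2), 111 (Calder-2)
Next rejected bid: $106 (not a price — pay-as-bid).
Each winning unit pays its own bid.
Revenue = 120 + 119 + 118 + 113 + 111 = $581.

Total revenue: $581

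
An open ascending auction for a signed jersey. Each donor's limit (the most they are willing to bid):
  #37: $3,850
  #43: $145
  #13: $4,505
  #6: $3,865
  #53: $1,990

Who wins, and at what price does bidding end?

#13 wins at $3,865

Limits ranked: 4,505 (#13) > 3,865 (#6) > 3,850 (#37) > 1,990 (#53) > 145 (#43)
Bidding ends when #6 exits at $3,865; #13 takes it.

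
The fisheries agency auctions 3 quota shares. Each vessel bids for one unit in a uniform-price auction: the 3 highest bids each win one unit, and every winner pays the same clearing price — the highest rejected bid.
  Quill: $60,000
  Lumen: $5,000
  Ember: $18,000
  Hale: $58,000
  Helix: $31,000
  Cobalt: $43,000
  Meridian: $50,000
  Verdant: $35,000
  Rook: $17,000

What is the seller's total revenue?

Ordering the bids: 60,000 (Quill), 58,000 (Hale), 50,000 (Meridian), 43,000 (Cobalt), 35,000 (Verdant), …
Top 3: Quill, Hale, Meridian.
Highest unsuccessful bid: $43,000 → clearing price.
Total revenue = 3 × $43,000 = $129,000.

Total revenue: $129,000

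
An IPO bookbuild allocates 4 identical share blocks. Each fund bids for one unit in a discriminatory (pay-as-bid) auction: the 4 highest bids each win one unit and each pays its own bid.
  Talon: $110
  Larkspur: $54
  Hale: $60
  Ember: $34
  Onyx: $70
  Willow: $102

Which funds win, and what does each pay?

Talon $110, Willow $102, Onyx $70, Hale $60

Sorting: 110 (Talon), 102 (Willow), 70 (Onyx), 60 (Hale), 54 (Larkspur), 34 (Ember)
Top 4: Talon, Willow, Onyx, Hale.
Each winner pays its own bid: Talon $110, Willow $102, Onyx $70, Hale $60.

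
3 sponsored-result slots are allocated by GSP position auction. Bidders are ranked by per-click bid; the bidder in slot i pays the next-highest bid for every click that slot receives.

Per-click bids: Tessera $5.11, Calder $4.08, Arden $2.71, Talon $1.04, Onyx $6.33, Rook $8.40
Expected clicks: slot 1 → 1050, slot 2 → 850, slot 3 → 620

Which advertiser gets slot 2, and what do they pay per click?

Onyx; $5.11 per click

Per-click bids in order: $8.40 (Rook) > $6.33 (Onyx) > $5.11 (Tessera) > $4.08 (Calder) > …
Slot 2 goes to the second-ranked bidder, Onyx, who pays the next bid down: $5.11/click.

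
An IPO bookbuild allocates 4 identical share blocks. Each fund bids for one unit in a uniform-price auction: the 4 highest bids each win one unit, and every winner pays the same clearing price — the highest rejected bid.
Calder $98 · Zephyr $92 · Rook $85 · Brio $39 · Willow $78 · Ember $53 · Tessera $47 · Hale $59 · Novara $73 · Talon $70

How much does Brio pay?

Brio pays $0

Ordering the bids: 98 (Calder), 92 (Zephyr), 85 (Rook), 78 (Willow), 73 (Novara), 70 (Talon), …
The 4 highest are Calder, Zephyr, Rook, Willow.
Clearing price = highest rejected bid = $73.
Brio does not win → pays $0.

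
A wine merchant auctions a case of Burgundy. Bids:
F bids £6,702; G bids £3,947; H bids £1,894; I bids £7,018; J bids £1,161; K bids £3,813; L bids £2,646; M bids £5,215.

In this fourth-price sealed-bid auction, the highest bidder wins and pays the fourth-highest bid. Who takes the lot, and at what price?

I pays £3,947

Bids in order: 7,018 (I) > 6,702 (F) > 5,215 (M) > 3,947 (G) > 3,813 (K) > 2,646 (L) > …
I wins; payment is bid #4 in the ranking = £3,947.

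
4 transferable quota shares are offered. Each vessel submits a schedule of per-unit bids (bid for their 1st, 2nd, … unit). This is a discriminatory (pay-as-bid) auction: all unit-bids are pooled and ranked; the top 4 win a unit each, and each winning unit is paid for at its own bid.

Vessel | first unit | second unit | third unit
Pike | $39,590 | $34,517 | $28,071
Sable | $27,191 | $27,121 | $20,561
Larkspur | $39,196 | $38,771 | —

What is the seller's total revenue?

Pooled unit-bids ranked (top 4): 39,590 (Pike-1), 39,196 (Larkspur-1), 38,771 (Larkspur-2), 34,517 (Pike-2)
Next rejected bid: $28,071 (not a price — pay-as-bid).
Each winning unit pays its own bid.
Revenue = 39,590 + 39,196 + 38,771 + 34,517 = $152,074.

Total revenue: $152,074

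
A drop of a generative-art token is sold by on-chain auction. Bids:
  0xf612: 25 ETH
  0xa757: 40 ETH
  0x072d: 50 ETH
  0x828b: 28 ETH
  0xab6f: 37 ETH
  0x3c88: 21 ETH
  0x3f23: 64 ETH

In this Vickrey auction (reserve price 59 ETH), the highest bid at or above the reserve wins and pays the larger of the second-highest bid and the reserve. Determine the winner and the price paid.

Bids ranked: 64 (0x3f23) > 50 (0x072d) > 40 (0xa757) > 37 (0xab6f) > 28 (0x828b) > 25 (0xf612) > …
Highest eligible bid: 0x3f23 at 64 ETH.
max(second-highest 50 ETH, reserve 59 ETH) = 59 ETH.

0x3f23 pays 59 ETH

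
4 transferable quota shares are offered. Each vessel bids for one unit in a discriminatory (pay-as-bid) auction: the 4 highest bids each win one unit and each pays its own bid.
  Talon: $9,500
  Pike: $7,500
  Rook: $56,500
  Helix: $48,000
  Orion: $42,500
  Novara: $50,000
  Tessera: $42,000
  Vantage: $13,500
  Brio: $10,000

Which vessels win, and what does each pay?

Sorting: 56,500 (Rook), 50,000 (Novara), 48,000 (Helix), 42,500 (Orion), 42,000 (Tessera), 13,500 (Vantage), …
Winners (4 units): Rook, Novara, Helix, Orion.
Each winner pays its own bid: Rook $56,500, Novara $50,000, Helix $48,000, Orion $42,500.

Rook $56,500, Novara $50,000, Helix $48,000, Orion $42,500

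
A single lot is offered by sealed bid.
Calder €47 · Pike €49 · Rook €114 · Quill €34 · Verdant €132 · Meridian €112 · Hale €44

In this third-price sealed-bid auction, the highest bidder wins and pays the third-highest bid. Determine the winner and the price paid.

Third-price sealed-bid auction: the highest bidder wins and pays the third-highest bid.
Bids in order: 132 (Verdant) > 114 (Rook) > 112 (Meridian) > 49 (Pike) > 47 (Calder) > 44 (Hale) > …
Verdant wins; payment is bid #3 in the ranking = €112.

Verdant pays €112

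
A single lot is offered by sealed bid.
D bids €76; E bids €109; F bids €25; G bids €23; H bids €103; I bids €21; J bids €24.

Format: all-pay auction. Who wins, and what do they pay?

All-pay auction: the highest bidder wins the item, but every bidder pays their own bid.
Bids in order: 109 (E) > 103 (H) > 76 (D) > 25 (F) > 24 (J) > 23 (G) > …
E wins with the top bid; all bids are sunk regardless.

E pays €109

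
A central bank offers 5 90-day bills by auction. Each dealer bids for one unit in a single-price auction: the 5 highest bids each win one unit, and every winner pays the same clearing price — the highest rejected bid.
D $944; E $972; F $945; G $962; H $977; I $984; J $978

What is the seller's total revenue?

Bids ranked high→low: 984 (I), 978 (J), 977 (H), 972 (E), 962 (G), 945 (F), 944 (D)
Winners (5 units): I, J, H, E, G.
Highest unsuccessful bid: $945 → clearing price.
Total revenue = 5 × $945 = $4,725.

Total revenue: $4,725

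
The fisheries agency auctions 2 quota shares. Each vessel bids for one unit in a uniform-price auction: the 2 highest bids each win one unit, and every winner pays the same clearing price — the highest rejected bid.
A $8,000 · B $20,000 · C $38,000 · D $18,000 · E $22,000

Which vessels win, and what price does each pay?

C, E; each pays $20,000

Bids ranked high→low: 38,000 (C), 22,000 (E), 20,000 (B), 18,000 (D), …
The 2 highest are C, E.
Clearing price = highest rejected bid = $20,000.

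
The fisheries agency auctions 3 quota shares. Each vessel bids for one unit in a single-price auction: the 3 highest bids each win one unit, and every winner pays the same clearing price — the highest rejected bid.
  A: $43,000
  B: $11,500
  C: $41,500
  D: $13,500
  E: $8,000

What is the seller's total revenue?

Total revenue: $34,500

Ordering the bids: 43,000 (A), 41,500 (C), 13,500 (D), 11,500 (B), 8,000 (E)
The 3 highest are A, C, D.
Clearing price = highest rejected bid = $11,500.
Total revenue = 3 × $11,500 = $34,500.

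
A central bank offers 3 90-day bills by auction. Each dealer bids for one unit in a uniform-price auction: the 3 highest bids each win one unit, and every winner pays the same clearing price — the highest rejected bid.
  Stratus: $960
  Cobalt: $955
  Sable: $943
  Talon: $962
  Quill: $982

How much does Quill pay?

Quill pays $955

Bids ranked high→low: 982 (Quill), 962 (Talon), 960 (Stratus), 955 (Cobalt), 943 (Sable)
Winners (3 units): Quill, Talon, Stratus.
Clearing price = highest rejected bid = $955.
Quill wins → pays $955.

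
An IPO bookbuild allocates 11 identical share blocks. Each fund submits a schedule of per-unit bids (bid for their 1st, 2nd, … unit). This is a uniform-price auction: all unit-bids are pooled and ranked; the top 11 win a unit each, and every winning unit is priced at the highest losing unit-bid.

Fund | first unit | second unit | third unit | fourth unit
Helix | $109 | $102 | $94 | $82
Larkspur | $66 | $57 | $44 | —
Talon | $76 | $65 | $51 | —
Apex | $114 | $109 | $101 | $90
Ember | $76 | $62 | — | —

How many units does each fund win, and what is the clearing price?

Merging the schedules and taking the best 11: 114 (Apex-1), 109 (Helix-1), 109 (Apex-2), 102 (Helix-2), 101 (Apex-3), 94 (Helix-3), 90 (Apex-4), 82 (Helix-4), 76 (Talon-1), 76 (Ember-1), 66 (Larkspur-1)
Highest rejected unit-bid = $65.
Allocation: Apex 4, Ember 1, Helix 4, Larkspur 1, Talon 1.

Apex 4, Ember 1, Helix 4, Larkspur 1, Talon 1; clearing price $65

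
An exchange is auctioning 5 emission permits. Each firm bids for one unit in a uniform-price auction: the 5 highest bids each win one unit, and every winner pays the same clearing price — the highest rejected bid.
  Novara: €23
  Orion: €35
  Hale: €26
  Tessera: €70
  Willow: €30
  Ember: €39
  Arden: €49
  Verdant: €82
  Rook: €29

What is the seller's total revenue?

Total revenue: €150

Ordering the bids: 82 (Verdant), 70 (Tessera), 49 (Arden), 39 (Ember), 35 (Orion), 30 (Willow), 29 (Rook), …
Top 5: Verdant, Tessera, Arden, Ember, Orion.
Highest unsuccessful bid: €30 → clearing price.
Total revenue = 5 × €30 = €150.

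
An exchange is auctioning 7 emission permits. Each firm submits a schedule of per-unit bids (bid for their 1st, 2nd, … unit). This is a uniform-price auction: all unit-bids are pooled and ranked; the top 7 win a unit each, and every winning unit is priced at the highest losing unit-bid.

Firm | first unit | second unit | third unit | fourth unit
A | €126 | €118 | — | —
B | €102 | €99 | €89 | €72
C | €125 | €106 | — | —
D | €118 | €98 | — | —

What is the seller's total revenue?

All unit-bids, highest first — top 7: 126 (A-1), 125 (C-1), 118 (A-2), 118 (D-1), 106 (C-2), 102 (B-1), 99 (B-2)
First bid not allocated: €98.
Allocation: A 2, B 2, C 2, D 1. Every unit priced at €98.
Revenue = 7 × 98 = €686.

Total revenue: €686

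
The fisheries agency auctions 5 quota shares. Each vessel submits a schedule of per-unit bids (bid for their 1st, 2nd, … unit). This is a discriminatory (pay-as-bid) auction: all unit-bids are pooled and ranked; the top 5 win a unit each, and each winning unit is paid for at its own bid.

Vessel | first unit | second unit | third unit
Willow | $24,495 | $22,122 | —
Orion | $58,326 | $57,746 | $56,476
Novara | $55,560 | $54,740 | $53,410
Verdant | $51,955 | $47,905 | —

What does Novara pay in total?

Merging the schedules and taking the best 5: 58,326 (Orion-1), 57,746 (Orion-2), 56,476 (Orion-3), 55,560 (Novara-1), 54,740 (Novara-2)
Next rejected bid: $53,410 (not a price — pay-as-bid).
Novara's winning unit-bids: 55,560 + 54,740 = $110,300.

Novara pays $110,300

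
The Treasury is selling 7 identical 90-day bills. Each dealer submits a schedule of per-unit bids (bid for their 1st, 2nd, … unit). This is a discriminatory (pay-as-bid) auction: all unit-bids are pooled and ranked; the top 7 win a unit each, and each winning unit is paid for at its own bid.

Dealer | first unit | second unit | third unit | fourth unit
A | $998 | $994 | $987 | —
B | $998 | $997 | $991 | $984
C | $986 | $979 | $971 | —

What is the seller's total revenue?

Pooled unit-bids ranked (top 7): 998 (A-1), 998 (B-1), 997 (B-2), 994 (A-2), 991 (B-3), 987 (A-3), 986 (C-1)
Next rejected bid: $984 (not a price — pay-as-bid).
Each winning unit pays its own bid.
Revenue = 998 + 998 + 997 + 994 + 991 + 987 + 986 = $6,951.

Total revenue: $6,951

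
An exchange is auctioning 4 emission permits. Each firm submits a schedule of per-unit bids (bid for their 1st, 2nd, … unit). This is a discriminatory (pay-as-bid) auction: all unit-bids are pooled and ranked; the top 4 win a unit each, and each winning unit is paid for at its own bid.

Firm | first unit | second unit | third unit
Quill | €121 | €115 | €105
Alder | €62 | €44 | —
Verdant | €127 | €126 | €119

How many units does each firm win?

Merging the schedules and taking the best 4: 127 (Verdant-1), 126 (Verdant-2), 121 (Quill-1), 119 (Verdant-3)
Next rejected bid: €115 (not a price — pay-as-bid).
Allocation: Quill 1, Verdant 3.

Quill 1, Verdant 3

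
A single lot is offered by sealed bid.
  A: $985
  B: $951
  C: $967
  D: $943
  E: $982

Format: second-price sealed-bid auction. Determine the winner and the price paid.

A pays $982

Bids ranked: 985 (A) > 982 (E) > 967 (C) > 951 (B) > 943 (D)
Second-price: A pays E's bid of $982.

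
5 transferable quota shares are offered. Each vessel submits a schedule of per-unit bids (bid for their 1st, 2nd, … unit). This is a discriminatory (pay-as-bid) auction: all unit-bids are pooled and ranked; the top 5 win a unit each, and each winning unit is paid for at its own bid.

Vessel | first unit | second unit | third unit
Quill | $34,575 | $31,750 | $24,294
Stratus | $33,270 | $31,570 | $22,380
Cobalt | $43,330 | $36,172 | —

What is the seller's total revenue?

Total revenue: $179,097

Merging the schedules and taking the best 5: 43,330 (Cobalt-1), 36,172 (Cobalt-2), 34,575 (Quill-1), 33,270 (Stratus-1), 31,750 (Quill-2)
Next rejected bid: $31,570 (not a price — pay-as-bid).
Each winning unit pays its own bid.
Revenue = 43,330 + 36,172 + 34,575 + 33,270 + 31,750 = $179,097.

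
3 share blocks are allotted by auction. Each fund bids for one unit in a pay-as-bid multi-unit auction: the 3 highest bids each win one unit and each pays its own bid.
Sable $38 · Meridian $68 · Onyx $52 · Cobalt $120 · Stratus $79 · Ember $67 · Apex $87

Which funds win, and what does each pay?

Bids ranked high→low: 120 (Cobalt), 87 (Apex), 79 (Stratus), 68 (Meridian), 67 (Ember), …
Top 3: Cobalt, Apex, Stratus.
Each winner pays its own bid: Cobalt $120, Apex $87, Stratus $79.

Cobalt $120, Apex $87, Stratus $79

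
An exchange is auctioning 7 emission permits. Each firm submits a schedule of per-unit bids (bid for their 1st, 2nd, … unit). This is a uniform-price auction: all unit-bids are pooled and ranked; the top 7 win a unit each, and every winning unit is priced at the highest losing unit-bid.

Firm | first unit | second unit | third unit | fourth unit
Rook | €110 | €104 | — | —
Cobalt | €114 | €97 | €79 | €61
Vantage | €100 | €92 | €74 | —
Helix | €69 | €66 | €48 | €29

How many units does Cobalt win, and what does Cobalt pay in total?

Cobalt: 3 units, pays €222

All unit-bids, highest first — top 7: 114 (Cobalt-1), 110 (Rook-1), 104 (Rook-2), 100 (Vantage-1), 97 (Cobalt-2), 92 (Vantage-2), 79 (Cobalt-3)
First bid not allocated: €74.
Cobalt wins 3 unit(s) at €74 each.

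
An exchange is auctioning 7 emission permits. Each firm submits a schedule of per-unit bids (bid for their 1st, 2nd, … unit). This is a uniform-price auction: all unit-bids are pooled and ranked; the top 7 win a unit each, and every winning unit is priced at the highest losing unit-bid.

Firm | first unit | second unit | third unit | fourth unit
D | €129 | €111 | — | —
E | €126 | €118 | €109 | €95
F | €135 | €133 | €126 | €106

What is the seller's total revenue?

Total revenue: €763

Pooled unit-bids ranked (top 7): 135 (F-1), 133 (F-2), 129 (D-1), 126 (E-1), 126 (F-3), 118 (E-2), 111 (D-2)
Highest rejected unit-bid = €109.
Allocation: D 2, E 2, F 3. Every unit priced at €109.
Revenue = 7 × 109 = €763.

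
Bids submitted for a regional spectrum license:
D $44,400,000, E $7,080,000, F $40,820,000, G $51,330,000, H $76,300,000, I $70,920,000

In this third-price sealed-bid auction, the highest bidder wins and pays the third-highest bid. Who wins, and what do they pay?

H pays $51,330,000

Bids ranked: 76,300,000 (H) > 70,920,000 (I) > 51,330,000 (G) > 44,400,000 (D) > 40,820,000 (F) > 7,080,000 (E)
H wins; payment is bid #3 in the ranking = $51,330,000.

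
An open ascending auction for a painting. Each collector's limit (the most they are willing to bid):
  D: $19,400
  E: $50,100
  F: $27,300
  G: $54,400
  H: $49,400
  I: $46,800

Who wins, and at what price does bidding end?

G wins at $50,100

Limits in order: 54,400 (G) > 50,100 (E) > 49,400 (H) > 46,800 (I) > 27,300 (F) > 19,400 (D)
Bidding ends when E exits at $50,100; G takes it.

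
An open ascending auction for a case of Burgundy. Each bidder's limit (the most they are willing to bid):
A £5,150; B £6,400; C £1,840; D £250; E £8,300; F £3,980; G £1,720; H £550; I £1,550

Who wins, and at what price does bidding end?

E wins at £6,400

Limits ranked: 8,300 (E) > 6,400 (B) > 5,150 (A) > 3,980 (F) > 1,840 (C) > 1,720 (G) > …
Once the price passes £6,400, only E is left; the hammer falls at B's limit of £6,400.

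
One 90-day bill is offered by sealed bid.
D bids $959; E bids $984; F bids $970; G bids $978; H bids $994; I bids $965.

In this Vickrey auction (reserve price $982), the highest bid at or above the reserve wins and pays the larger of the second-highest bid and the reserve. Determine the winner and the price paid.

H pays $984

Rule: the highest bid at or above the reserve wins and pays the larger of the second-highest bid and the reserve.
Bids in order: 994 (H) > 984 (E) > 978 (G) > 970 (F) > 965 (I) > 959 (D)
H has the top bid at or above the reserve ($994).
Second-highest bid $984 exceeds the reserve $982 → payment $984.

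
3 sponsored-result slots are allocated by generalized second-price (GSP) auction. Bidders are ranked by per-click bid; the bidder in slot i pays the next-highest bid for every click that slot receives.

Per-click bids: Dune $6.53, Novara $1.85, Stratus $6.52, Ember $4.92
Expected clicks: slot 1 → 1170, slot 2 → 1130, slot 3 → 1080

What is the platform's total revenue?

Sorting advertisers: $6.53 (Dune) > $6.52 (Stratus) > $4.92 (Ember) > $1.85 (Novara)
Slot 1: Dune pays $6.52 × 1170 = $7628.40
Slot 2: Stratus pays $4.92 × 1130 = $5559.60
Slot 3: Ember pays $1.85 × 1080 = $1998.00
Total = $15186.00

Total revenue: $15186.00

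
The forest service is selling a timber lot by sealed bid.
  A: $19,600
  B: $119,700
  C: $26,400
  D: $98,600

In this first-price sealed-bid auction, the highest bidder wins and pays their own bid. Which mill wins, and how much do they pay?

B pays $119,700

Rule: the highest bidder wins and pays their own bid.
Bids ranked: 119,700 (B) > 98,600 (D) > 26,400 (C) > 19,600 (A)
First-price: B pays what they bid, $119,700.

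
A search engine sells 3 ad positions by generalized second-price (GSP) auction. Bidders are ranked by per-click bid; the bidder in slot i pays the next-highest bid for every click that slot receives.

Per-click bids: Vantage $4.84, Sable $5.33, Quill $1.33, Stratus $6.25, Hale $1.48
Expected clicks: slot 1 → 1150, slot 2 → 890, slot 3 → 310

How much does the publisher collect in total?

Total revenue: $10895.90

Sorting advertisers: $6.25 (Stratus) > $5.33 (Sable) > $4.84 (Vantage) > $1.48 (Hale) > …
Slot 1: Stratus pays $5.33 × 1150 = $6129.50
Slot 2: Sable pays $4.84 × 890 = $4307.60
Slot 3: Vantage pays $1.48 × 310 = $458.80
Total = $10895.90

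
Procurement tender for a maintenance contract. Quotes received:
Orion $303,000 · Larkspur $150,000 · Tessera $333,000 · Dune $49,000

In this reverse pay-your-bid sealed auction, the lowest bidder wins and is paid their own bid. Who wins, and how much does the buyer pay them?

Dune is paid $49,000

Rule: the lowest bidder wins and is paid their own bid.
Bids ranked: 49,000 (Dune) < 150,000 (Larkspur) < 303,000 (Orion) < 333,000 (Tessera)
Dune has the lowest bid and is paid exactly that: $49,000.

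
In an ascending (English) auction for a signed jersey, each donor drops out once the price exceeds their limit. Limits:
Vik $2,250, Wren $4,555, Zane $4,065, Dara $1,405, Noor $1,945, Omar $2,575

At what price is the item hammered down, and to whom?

Wren wins at $4,065

Limits in order: 4,555 (Wren) > 4,065 (Zane) > 2,575 (Omar) > 2,250 (Vik) > 1,945 (Noor) > 1,405 (Dara)
Bidding ends when Zane exits at $4,065; Wren takes it.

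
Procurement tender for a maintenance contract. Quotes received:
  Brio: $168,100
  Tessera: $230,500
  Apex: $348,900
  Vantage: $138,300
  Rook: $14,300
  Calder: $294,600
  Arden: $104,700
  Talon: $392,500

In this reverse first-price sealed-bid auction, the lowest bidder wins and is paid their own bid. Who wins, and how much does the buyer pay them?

Rook is paid $14,300

Bids in order: 14,300 (Rook) < 104,700 (Arden) < 138,300 (Vantage) < 168,100 (Brio) < 230,500 (Tessera) < 294,600 (Calder) < …
Rook is lowest → is paid own bid, $14,300.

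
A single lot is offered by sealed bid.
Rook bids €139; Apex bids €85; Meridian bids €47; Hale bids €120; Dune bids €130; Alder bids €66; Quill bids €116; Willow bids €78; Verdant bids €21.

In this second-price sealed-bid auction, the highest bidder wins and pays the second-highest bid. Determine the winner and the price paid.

Bids ranked: 139 (Rook) > 130 (Dune) > 120 (Hale) > 116 (Quill) > 85 (Apex) > 78 (Willow) > …
Rook is highest; pays the second-highest bid, €130.

Rook pays €130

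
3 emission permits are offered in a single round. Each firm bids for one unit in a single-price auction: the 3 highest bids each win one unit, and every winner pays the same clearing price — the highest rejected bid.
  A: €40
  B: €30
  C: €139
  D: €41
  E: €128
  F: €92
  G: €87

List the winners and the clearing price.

C, E, F; each pays €87

Bids ranked high→low: 139 (C), 128 (E), 92 (F), 87 (G), 41 (D), …
Winners (3 units): C, E, F.
Highest unsuccessful bid: €87 → clearing price.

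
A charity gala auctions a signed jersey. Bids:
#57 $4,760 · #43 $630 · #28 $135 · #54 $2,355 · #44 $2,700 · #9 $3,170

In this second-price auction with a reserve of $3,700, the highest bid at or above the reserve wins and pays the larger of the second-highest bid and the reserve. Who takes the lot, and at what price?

#57 pays $3,700

Bids in order: 4,760 (#57) > 3,170 (#9) > 2,700 (#44) > 2,355 (#54) > 630 (#43) > 135 (#28)
#57 has the top bid at or above the reserve ($4,760).
Second-highest bid $3,170 is below the reserve $3,700, so the reserve binds → payment $3,700.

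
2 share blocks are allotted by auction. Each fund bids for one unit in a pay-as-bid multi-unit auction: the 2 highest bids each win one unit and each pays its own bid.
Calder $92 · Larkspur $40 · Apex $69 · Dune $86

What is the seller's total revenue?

Sorting: 92 (Calder), 86 (Dune), 69 (Apex), 40 (Larkspur)
Winners (2 units): Calder, Dune.
Total revenue = 92 + 86 = $178.

Total revenue: $178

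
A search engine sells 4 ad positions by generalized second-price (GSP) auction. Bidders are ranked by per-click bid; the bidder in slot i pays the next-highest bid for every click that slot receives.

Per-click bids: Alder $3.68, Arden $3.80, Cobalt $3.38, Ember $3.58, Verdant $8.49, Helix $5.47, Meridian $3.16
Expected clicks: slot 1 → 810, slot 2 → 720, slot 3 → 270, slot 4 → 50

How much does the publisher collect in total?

Per-click bids in order: $8.49 (Verdant) > $5.47 (Helix) > $3.80 (Arden) > $3.68 (Alder) > $3.58 (Ember) > …
Slot 1: Verdant pays $5.47 × 810 = $4430.70
Slot 2: Helix pays $3.80 × 720 = $2736.00
Slot 3: Arden pays $3.68 × 270 = $993.60
Slot 4: Alder pays $3.58 × 50 = $179.00
Total = $8339.30

Total revenue: $8339.30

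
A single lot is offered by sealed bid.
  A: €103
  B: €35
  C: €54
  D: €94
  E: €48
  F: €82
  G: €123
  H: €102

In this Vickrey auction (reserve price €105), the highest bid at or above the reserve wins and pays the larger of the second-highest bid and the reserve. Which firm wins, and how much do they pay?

G pays €105

Sorting bids: 123 (G) > 103 (A) > 102 (H) > 94 (D) > 82 (F) > 54 (C) > …
G has the top bid at or above the reserve (€123).
max(second-highest €103, reserve €105) = €105.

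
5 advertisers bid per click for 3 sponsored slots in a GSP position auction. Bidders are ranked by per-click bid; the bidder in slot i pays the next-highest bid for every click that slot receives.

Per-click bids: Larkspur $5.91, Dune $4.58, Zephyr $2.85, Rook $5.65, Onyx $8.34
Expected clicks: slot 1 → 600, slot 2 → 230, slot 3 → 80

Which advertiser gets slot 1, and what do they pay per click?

Sorting advertisers: $8.34 (Onyx) > $5.91 (Larkspur) > $5.65 (Rook) > $4.58 (Dune) > …
Slot 1 goes to the first-ranked bidder, Onyx, who pays the next bid down: $5.91/click.

Onyx; $5.91 per click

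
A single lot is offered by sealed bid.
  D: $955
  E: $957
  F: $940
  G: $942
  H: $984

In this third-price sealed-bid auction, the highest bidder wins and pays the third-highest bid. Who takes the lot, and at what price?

Bids ranked: 984 (H) > 957 (E) > 955 (D) > 942 (G) > 940 (F)
H is highest; pays the third-highest bid, $955.

H pays $955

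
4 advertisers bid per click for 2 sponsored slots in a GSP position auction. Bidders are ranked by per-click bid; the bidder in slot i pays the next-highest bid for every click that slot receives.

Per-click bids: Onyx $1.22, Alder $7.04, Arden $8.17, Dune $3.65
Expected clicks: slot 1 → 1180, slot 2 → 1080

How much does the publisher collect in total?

Total revenue: $12249.20

Ranked by bid: $8.17 (Arden) > $7.04 (Alder) > $3.65 (Dune) > …
Slot 1: Arden pays $7.04 × 1180 = $8307.20
Slot 2: Alder pays $3.65 × 1080 = $3942.00
Total = $12249.20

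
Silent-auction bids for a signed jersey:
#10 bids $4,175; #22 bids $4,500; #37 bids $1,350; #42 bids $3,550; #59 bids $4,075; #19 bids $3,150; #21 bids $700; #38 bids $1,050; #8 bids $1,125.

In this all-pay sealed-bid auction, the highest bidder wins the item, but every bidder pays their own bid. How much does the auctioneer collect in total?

Total revenue: $23,675

Rule: the highest bidder wins the item, but every bidder pays their own bid.
Sorting bids: 4,500 (#22) > 4,175 (#10) > 4,075 (#59) > 3,550 (#42) > 3,150 (#19) > 1,350 (#37) > …
Every bidder forfeits their bid regardless of winning.
Revenue = 4,175 + 4,500 + 1,350 + 3,550 + 4,075 + 3,150 + 700 + 1,050 + 1,125 = $23,675.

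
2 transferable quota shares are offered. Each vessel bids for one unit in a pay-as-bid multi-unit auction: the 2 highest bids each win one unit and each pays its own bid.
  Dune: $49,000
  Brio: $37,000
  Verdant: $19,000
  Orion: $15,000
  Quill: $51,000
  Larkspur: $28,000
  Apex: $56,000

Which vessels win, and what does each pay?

Sorting: 56,000 (Apex), 51,000 (Quill), 49,000 (Dune), 37,000 (Brio), …
Top 2: Apex, Quill.
Each winner pays its own bid: Apex $56,000, Quill $51,000.

Apex $56,000, Quill $51,000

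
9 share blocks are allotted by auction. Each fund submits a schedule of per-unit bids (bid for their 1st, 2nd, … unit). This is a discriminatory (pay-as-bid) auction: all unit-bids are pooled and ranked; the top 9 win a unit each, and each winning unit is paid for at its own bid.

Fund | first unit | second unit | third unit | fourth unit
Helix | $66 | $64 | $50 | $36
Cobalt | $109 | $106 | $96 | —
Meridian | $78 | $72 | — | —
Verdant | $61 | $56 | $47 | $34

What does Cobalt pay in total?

Merging the schedules and taking the best 9: 109 (Cobalt-1), 106 (Cobalt-2), 96 (Cobalt-3), 78 (Meridian-1), 72 (Meridian-2), 66 (Helix-1), 64 (Helix-2), 61 (Verdant-1), 56 (Verdant-2)
Next rejected bid: $50 (not a price — pay-as-bid).
Cobalt's winning unit-bids: 109 + 106 + 96 = $311.

Cobalt pays $311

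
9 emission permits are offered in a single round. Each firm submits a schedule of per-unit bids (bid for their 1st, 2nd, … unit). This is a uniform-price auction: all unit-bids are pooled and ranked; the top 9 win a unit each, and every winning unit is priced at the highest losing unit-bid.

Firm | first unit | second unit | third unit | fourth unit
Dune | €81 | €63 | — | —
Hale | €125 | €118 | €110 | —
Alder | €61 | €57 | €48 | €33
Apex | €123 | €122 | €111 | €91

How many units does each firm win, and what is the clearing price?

Merging the schedules and taking the best 9: 125 (Hale-1), 123 (Apex-1), 122 (Apex-2), 118 (Hale-2), 111 (Apex-3), 110 (Hale-3), 91 (Apex-4), 81 (Dune-1), 63 (Dune-2)
The (k+1)-th unit-bid is €61.
Allocation: Apex 4, Dune 2, Hale 3.

Apex 4, Dune 2, Hale 3; clearing price €61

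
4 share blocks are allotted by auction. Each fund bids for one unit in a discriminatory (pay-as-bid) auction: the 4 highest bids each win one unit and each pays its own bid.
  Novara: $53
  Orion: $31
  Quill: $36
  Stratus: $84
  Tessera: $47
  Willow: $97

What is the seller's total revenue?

Total revenue: $281

Ordering the bids: 97 (Willow), 84 (Stratus), 53 (Novara), 47 (Tessera), 36 (Quill), 31 (Orion)
The 4 highest are Willow, Stratus, Novara, Tessera.
Total revenue = 97 + 84 + 53 + 47 = $281.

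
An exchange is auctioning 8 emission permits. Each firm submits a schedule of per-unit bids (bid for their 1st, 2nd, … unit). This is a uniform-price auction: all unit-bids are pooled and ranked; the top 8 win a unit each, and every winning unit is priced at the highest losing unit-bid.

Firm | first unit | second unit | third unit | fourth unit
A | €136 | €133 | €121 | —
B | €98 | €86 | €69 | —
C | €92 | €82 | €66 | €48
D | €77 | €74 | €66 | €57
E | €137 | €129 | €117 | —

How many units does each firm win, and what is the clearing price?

A 3, B 1, C 1, E 3; clearing price €86

Pooled unit-bids ranked (top 8): 137 (E-1), 136 (A-1), 133 (A-2), 129 (E-2), 121 (A-3), 117 (E-3), 98 (B-1), 92 (C-1)
First bid not allocated: €86.
Allocation: A 3, B 1, C 1, E 3.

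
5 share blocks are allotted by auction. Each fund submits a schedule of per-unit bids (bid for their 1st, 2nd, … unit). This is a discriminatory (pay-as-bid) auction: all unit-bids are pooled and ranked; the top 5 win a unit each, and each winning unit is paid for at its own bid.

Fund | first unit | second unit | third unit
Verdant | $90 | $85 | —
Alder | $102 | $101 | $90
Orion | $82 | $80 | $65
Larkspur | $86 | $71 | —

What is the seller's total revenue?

Merging the schedules and taking the best 5: 102 (Alder-1), 101 (Alder-2), 90 (Verdant-1), 90 (Alder-3), 86 (Larkspur-1)
Next rejected bid: $85 (not a price — pay-as-bid).
Each winning unit pays its own bid.
Revenue = 102 + 101 + 90 + 90 + 86 = $469.

Total revenue: $469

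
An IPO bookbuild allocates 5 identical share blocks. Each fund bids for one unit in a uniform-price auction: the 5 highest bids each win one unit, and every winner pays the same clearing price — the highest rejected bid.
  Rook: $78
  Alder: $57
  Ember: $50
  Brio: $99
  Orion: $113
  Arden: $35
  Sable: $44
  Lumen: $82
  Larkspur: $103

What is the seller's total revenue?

Total revenue: $285

Bids ranked high→low: 113 (Orion), 103 (Larkspur), 99 (Brio), 82 (Lumen), 78 (Rook), 57 (Alder), 50 (Ember), …
Top 5: Orion, Larkspur, Brio, Lumen, Rook.
Clearing price = highest rejected bid = $57.
Total revenue = 5 × $57 = $285.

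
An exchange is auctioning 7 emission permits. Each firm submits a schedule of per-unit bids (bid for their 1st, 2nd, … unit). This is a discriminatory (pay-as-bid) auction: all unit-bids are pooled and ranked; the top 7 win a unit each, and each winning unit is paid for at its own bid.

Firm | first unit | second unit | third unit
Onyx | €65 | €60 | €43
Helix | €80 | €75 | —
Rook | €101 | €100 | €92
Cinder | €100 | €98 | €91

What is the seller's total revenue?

Pooled unit-bids ranked (top 7): 101 (Rook-1), 100 (Rook-2), 100 (Cinder-1), 98 (Cinder-2), 92 (Rook-3), 91 (Cinder-3), 80 (Helix-1)
Next rejected bid: €75 (not a price — pay-as-bid).
Each winning unit pays its own bid.
Revenue = 101 + 100 + 100 + 98 + 92 + 91 + 80 = €662.

Total revenue: €662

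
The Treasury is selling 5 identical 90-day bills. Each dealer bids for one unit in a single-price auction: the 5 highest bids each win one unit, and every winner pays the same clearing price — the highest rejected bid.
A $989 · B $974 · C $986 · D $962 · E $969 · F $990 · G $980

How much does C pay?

Sorting: 990 (F), 989 (A), 986 (C), 980 (G), 974 (B), 969 (E), 962 (D)
Top 5: F, A, C, G, B.
First losing bid is E's $969, which sets the uniform price.
C wins → pays $969.

C pays $969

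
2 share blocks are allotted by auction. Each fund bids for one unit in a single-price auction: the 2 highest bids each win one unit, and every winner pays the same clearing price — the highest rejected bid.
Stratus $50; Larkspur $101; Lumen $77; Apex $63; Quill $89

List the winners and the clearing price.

Ordering the bids: 101 (Larkspur), 89 (Quill), 77 (Lumen), 63 (Apex), …
Top 2: Larkspur, Quill.
Clearing price = highest rejected bid = $77.

Larkspur, Quill; each pays $77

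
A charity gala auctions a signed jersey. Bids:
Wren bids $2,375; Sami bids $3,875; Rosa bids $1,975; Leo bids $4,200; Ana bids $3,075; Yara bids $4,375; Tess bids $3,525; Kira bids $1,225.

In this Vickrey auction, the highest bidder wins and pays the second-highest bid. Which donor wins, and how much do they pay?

Bids in order: 4,375 (Yara) > 4,200 (Leo) > 3,875 (Sami) > 3,525 (Tess) > 3,075 (Ana) > 2,375 (Wren) > …
Second-price: Yara pays Leo's bid of $4,200.

Yara pays $4,200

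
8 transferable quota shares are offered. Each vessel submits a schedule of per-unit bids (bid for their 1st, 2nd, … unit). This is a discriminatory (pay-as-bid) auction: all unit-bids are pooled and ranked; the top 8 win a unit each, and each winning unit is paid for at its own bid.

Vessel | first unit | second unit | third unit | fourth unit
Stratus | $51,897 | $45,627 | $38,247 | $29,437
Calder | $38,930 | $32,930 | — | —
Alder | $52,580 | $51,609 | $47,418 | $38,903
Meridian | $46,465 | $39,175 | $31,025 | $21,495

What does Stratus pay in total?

All unit-bids, highest first — top 8: 52,580 (Alder-1), 51,897 (Stratus-1), 51,609 (Alder-2), 47,418 (Alder-3), 46,465 (Meridian-1), 45,627 (Stratus-2), 39,175 (Meridian-2), 38,930 (Calder-1)
Next rejected bid: $38,903 (not a price — pay-as-bid).
Stratus's winning unit-bids: 51,897 + 45,627 = $97,524.

Stratus pays $97,524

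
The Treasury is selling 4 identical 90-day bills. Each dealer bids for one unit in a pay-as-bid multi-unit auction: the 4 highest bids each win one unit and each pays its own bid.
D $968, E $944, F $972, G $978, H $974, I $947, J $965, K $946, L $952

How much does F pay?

F pays $972

Bids ranked high→low: 978 (G), 974 (H), 972 (F), 968 (D), 965 (J), 952 (L), …
Top 4: G, H, F, D.
F wins → own bid $972.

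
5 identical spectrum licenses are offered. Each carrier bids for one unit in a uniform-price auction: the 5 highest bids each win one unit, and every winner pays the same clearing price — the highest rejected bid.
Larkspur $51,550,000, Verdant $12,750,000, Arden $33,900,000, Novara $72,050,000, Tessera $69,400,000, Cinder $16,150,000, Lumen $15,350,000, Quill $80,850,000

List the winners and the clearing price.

Bids ranked high→low: 80,850,000 (Quill), 72,050,000 (Novara), 69,400,000 (Tessera), 51,550,000 (Larkspur), 33,900,000 (Arden), 16,150,000 (Cinder), 15,350,000 (Lumen), …
The 5 highest are Quill, Novara, Tessera, Larkspur, Arden.
Clearing price = highest rejected bid = $16,150,000.

Quill, Novara, Tessera, Larkspur, Arden; each pays $16,150,000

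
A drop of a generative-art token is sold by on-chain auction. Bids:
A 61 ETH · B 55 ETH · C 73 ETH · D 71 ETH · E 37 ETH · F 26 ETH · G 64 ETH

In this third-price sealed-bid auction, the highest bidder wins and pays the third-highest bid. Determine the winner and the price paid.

Bids ranked: 73 (C) > 71 (D) > 64 (G) > 61 (A) > 55 (B) > 37 (E) > …
C wins; payment is bid #3 in the ranking = 64 ETH.

C pays 64 ETH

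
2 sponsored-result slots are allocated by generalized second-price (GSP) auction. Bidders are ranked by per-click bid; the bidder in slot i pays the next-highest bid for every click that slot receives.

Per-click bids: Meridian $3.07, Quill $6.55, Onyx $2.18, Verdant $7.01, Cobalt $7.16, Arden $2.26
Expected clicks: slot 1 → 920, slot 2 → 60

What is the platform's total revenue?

Total revenue: $6842.20

Sorting advertisers: $7.16 (Cobalt) > $7.01 (Verdant) > $6.55 (Quill) > …
Slot 1: Cobalt pays $7.01 × 920 = $6449.20
Slot 2: Verdant pays $6.55 × 60 = $393.00
Total = $6842.20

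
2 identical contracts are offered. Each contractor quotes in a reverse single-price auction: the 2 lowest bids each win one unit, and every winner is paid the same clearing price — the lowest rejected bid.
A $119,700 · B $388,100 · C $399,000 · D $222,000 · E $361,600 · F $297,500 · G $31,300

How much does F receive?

F is paid $0

Ordering the bids: 31,300 (G), 119,700 (A), 222,000 (D), 297,500 (F), …
Winners (2 units): G, A.
Clearing price = lowest rejected bid = $222,000.
F does not win → is paid $0.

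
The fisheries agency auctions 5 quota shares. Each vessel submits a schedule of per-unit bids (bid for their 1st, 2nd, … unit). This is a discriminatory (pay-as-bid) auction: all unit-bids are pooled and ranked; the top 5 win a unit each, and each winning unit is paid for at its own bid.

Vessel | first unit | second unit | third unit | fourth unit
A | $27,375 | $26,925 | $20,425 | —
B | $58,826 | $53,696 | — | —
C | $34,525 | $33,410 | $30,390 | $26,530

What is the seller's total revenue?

Pooled unit-bids ranked (top 5): 58,826 (B-1), 53,696 (B-2), 34,525 (C-1), 33,410 (C-2), 30,390 (C-3)
Next rejected bid: $27,375 (not a price — pay-as-bid).
Each winning unit pays its own bid.
Revenue = 58,826 + 53,696 + 34,525 + 33,410 + 30,390 = $210,847.

Total revenue: $210,847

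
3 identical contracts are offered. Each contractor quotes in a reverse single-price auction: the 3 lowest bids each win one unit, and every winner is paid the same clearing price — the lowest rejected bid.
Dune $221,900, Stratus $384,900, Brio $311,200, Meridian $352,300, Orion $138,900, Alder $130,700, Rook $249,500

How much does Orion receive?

Bids ranked low→high: 130,700 (Alder), 138,900 (Orion), 221,900 (Dune), 249,500 (Rook), 311,200 (Brio), …
The 3 lowest are Alder, Orion, Dune.
First losing bid is Rook's $249,500, which sets the uniform price.
Orion wins → is paid $249,500.

Orion is paid $249,500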